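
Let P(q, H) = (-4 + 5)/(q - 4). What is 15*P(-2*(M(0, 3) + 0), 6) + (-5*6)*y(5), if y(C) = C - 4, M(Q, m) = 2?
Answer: -255/8 ≈ -31.875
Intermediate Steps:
y(C) = -4 + C
P(q, H) = 1/(-4 + q)
15*P(-2*(M(0, 3) + 0), 6) + (-5*6)*y(5) = 15/(-4 - 2*(2 + 0)) + (-5*6)*(-4 + 5) = 15/(-4 - 2*2) - 30*1 = 15/(-4 - 4) - 30 = 15/(-8) - 30 = 15*(-1/8) - 30 = -15/8 - 30 = -255/8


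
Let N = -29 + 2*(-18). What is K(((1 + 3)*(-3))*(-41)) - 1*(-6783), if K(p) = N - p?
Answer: 6226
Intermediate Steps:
N = -65 (N = -29 - 36 = -65)
K(p) = -65 - p
K(((1 + 3)*(-3))*(-41)) - 1*(-6783) = (-65 - (1 + 3)*(-3)*(-41)) - 1*(-6783) = (-65 - 4*(-3)*(-41)) + 6783 = (-65 - (-12)*(-41)) + 6783 = (-65 - 1*492) + 6783 = (-65 - 492) + 6783 = -557 + 6783 = 6226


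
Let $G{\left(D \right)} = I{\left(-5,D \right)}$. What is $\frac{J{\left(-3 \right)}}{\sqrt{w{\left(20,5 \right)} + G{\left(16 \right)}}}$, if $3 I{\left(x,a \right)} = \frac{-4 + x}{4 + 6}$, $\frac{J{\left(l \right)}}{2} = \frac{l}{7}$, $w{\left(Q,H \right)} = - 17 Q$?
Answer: $\frac{6 i \sqrt{34030}}{23821} \approx 0.046465 i$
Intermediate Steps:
$J{\left(l \right)} = \frac{2 l}{7}$ ($J{\left(l \right)} = 2 \frac{l}{7} = \frac{2 l}{7}$)
$I{\left(x,a \right)} = - \frac{2}{15} + \frac{x}{30}$ ($I{\left(x,a \right)} = \frac{\left(-4 + x\right) \frac{1}{4 + 6}}{3} = \frac{\left(-4 + x\right) \frac{1}{10}}{3} = \frac{- \frac{2}{5} + \frac{x}{10}}{3} = - \frac{2}{15} + \frac{x}{30}$)
$G{\left(D \right)} = - \frac{3}{10}$ ($G{\left(D \right)} = - \frac{2}{15} + \frac{1}{30} \left(-5\right) = - \frac{2}{15} - \frac{1}{6} = - \frac{3}{10}$)
$\frac{J{\left(-3 \right)}}{\sqrt{w{\left(20,5 \right)} + G{\left(16 \right)}}} = \frac{\frac{2}{7} \left(-3\right)}{\sqrt{\left(-17\right) 20 - \frac{3}{10}}} = - \frac{6}{7 \sqrt{-340 - \frac{3}{10}}} = - \frac{6}{7 \sqrt{- \frac{3403}{10}}} = - \frac{6}{7 \frac{i \sqrt{34030}}{10}} = - \frac{6 \left(- \frac{i \sqrt{34030}}{3403}\right)}{7} = \frac{6 i \sqrt{34030}}{23821}$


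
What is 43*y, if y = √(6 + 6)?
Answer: 86*√3 ≈ 148.96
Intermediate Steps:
y = 2*√3 (y = √12 = 2*√3 ≈ 3.4641)
43*y = 43*(2*√3) = 86*√3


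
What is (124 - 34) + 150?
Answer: 240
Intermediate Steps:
(124 - 34) + 150 = 90 + 150 = 240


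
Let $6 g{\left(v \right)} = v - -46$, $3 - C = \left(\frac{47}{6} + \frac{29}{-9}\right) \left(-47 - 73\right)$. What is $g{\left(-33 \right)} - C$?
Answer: $- \frac{3325}{6} \approx -554.17$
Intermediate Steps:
$C = \frac{1669}{3}$ ($C = 3 - \left(\frac{47}{6} + \frac{29}{-9}\right) \left(-47 - 73\right) = 3 - \left(47 \cdot \frac{1}{6} + 29 \left(- \frac{1}{9}\right)\right) \left(-120\right) = 3 - \left(\frac{47}{6} - \frac{29}{9}\right) \left(-120\right) = 3 - \frac{83}{18} \left(-120\right) = 3 - - \frac{1660}{3} = 3 + \frac{1660}{3} = \frac{1669}{3} \approx 556.33$)
$g{\left(v \right)} = \frac{23}{3} + \frac{v}{6}$ ($g{\left(v \right)} = \frac{v - -46}{6} = \frac{v + 46}{6} = \frac{46 + v}{6} = \frac{23}{3} + \frac{v}{6}$)
$g{\left(-33 \right)} - C = \left(\frac{23}{3} + \frac{1}{6} \left(-33\right)\right) - \frac{1669}{3} = \left(\frac{23}{3} - \frac{11}{2}\right) - \frac{1669}{3} = \frac{13}{6} - \frac{1669}{3} = - \frac{3325}{6}$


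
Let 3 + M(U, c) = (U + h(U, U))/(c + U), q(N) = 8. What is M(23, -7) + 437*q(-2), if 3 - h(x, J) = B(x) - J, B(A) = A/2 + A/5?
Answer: 559209/160 ≈ 3495.1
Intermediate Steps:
B(A) = 7*A/10 (B(A) = A*(1/2) + A*(1/5) = A/2 + A/5 = 7*A/10)
h(x, J) = 3 + J - 7*x/10 (h(x, J) = 3 - (7*x/10 - J) = 3 - (-J + 7*x/10) = 3 + (J - 7*x/10) = 3 + J - 7*x/10)
M(U, c) = -3 + (3 + 13*U/10)/(U + c) (M(U, c) = -3 + (U + (3 + U - 7*U/10))/(c + U) = -3 + (U + (3 + 3*U/10))/(U + c) = -3 + (3 + 13*U/10)/(U + c))
M(23, -7) + 437*q(-2) = (3 - 3*(-7) - 17/10*23)/(23 - 7) + 437*8 = (3 + 21 - 391/10)/16 + 3496 = (1/16)*(-151/10) + 3496 = -151/160 + 3496 = 559209/160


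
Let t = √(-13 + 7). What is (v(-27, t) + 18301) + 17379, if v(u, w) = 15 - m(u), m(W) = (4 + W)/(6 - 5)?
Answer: 35718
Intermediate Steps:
t = I*√6 (t = √(-6) = I*√6 ≈ 2.4495*I)
m(W) = 4 + W (m(W) = (4 + W)/1 = (4 + W)*1 = 4 + W)
v(u, w) = 11 - u (v(u, w) = 15 - (4 + u) = 15 + (-4 - u) = 11 - u)
(v(-27, t) + 18301) + 17379 = ((11 - 1*(-27)) + 18301) + 17379 = ((11 + 27) + 18301) + 17379 = (38 + 18301) + 17379 = 18339 + 17379 = 35718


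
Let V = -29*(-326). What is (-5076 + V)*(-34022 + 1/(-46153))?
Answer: -6874411632726/46153 ≈ -1.4895e+8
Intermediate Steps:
V = 9454
(-5076 + V)*(-34022 + 1/(-46153)) = (-5076 + 9454)*(-34022 + 1/(-46153)) = 4378*(-34022 - 1/46153) = 4378*(-1570217367/46153) = -6874411632726/46153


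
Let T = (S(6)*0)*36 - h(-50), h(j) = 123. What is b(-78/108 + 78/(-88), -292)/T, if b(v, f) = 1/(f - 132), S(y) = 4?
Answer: 1/52152 ≈ 1.9175e-5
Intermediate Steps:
b(v, f) = 1/(-132 + f)
T = -123 (T = (4*0)*36 - 1*123 = 0*36 - 123 = 0 - 123 = -123)
b(-78/108 + 78/(-88), -292)/T = 1/(-132 - 292*(-123)) = -1/123/(-424) = -1/424*(-1/123) = 1/52152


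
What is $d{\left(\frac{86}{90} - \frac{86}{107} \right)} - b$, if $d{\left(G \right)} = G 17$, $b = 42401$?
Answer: $- \frac{204148388}{4815} \approx -42398.0$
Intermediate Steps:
$d{\left(G \right)} = 17 G$
$d{\left(\frac{86}{90} - \frac{86}{107} \right)} - b = 17 \left(\frac{86}{90} - \frac{86}{107}\right) - 42401 = 17 \left(86 \cdot \frac{1}{90} - \frac{86}{107}\right) - 42401 = 17 \left(\frac{43}{45} - \frac{86}{107}\right) - 42401 = 17 \cdot \frac{731}{4815} - 42401 = \frac{12427}{4815} - 42401 = - \frac{204148388}{4815}$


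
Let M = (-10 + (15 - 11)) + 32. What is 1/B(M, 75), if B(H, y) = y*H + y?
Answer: 1/2025 ≈ 0.00049383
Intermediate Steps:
M = 26 (M = (-10 + 4) + 32 = -6 + 32 = 26)
B(H, y) = y + H*y (B(H, y) = H*y + y = y + H*y)
1/B(M, 75) = 1/(75*(1 + 26)) = 1/(75*27) = 1/2025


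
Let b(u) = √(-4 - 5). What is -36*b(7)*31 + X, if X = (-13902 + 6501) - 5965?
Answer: -13366 - 3348*I ≈ -13366.0 - 3348.0*I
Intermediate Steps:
b(u) = 3*I (b(u) = √(-9) = 3*I)
X = -13366 (X = -7401 - 5965 = -13366)
-36*b(7)*31 + X = -108*I*31 - 13366 = -3348*I - 13366 = -13366 - 3348*I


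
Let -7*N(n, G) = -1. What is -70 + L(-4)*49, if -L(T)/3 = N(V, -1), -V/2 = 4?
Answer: -91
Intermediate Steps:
V = -8 (V = -2*4 = -8)
N(n, G) = 1/7 (N(n, G) = -1/7*(-1) = 1/7)
L(T) = -3/7 (L(T) = -3*1/7 = -3/7)
-70 + L(-4)*49 = -70 - 3/7*49 = -70 - 21 = -91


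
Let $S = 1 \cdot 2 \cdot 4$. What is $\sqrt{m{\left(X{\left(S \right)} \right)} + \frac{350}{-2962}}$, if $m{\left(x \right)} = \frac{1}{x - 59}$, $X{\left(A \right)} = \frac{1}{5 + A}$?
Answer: $\frac{i \sqrt{173913975138}}{1134446} \approx 0.36761 i$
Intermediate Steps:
$S = 8$ ($S = 2 \cdot 4 = 8$)
$m{\left(x \right)} = \frac{1}{-59 + x}$
$\sqrt{m{\left(X{\left(S \right)} \right)} + \frac{350}{-2962}} = \sqrt{\frac{1}{-59 + \frac{1}{5 + 8}} + \frac{350}{-2962}} = \sqrt{\frac{1}{-59 + \frac{1}{13}} + 350 \left(- \frac{1}{2962}\right)} = \sqrt{\frac{1}{-59 + \frac{1}{13}} - \frac{175}{1481}} = \sqrt{\frac{1}{- \frac{766}{13}} - \frac{175}{1481}} = \sqrt{- \frac{13}{766} - \frac{175}{1481}} = \sqrt{- \frac{153303}{1134446}} = \frac{i \sqrt{173913975138}}{1134446}$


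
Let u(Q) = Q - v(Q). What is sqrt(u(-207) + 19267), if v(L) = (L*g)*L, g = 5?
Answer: I*sqrt(195185) ≈ 441.8*I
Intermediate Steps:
v(L) = 5*L**2 (v(L) = (L*5)*L = (5*L)*L = 5*L**2)
u(Q) = Q - 5*Q**2
sqrt(u(-207) + 19267) = sqrt(-207*(1 - 5*(-207)) + 19267) = sqrt(-207*(1 + 1035) + 19267) = sqrt(-207*1036 + 19267) = sqrt(-214452 + 19267) = sqrt(-195185) = I*sqrt(195185)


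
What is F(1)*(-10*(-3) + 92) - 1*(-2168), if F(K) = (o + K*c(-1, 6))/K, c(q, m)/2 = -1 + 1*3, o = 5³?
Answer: 17906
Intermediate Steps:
o = 125
c(q, m) = 4 (c(q, m) = 2*(-1 + 1*3) = 2*(-1 + 3) = 2*2 = 4)
F(K) = (125 + 4*K)/K (F(K) = (125 + K*4)/K = (125 + 4*K)/K)
F(1)*(-10*(-3) + 92) - 1*(-2168) = (4 + 125/1)*(-10*(-3) + 92) - 1*(-2168) = (4 + 125*1)*(30 + 92) + 2168 = (4 + 125)*122 + 2168 = 129*122 + 2168 = 15738 + 2168 = 17906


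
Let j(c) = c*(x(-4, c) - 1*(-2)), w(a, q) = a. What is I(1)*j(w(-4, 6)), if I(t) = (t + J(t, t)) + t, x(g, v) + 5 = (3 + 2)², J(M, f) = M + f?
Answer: -352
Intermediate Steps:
x(g, v) = 20 (x(g, v) = -5 + (3 + 2)² = -5 + 5² = -5 + 25 = 20)
I(t) = 4*t (I(t) = (t + (t + t)) + t = (t + 2*t) + t = 3*t + t = 4*t)
j(c) = 22*c (j(c) = c*(20 - 1*(-2)) = c*(20 + 2) = c*22 = 22*c)
I(1)*j(w(-4, 6)) = (4*1)*(22*(-4)) = 4*(-88) = -352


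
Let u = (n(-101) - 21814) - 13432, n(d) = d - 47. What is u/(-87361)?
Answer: 35394/87361 ≈ 0.40515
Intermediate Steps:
n(d) = -47 + d
u = -35394 (u = ((-47 - 101) - 21814) - 13432 = (-148 - 21814) - 13432 = -21962 - 13432 = -35394)
u/(-87361) = -35394/(-87361) = -35394*(-1/87361) = 35394/87361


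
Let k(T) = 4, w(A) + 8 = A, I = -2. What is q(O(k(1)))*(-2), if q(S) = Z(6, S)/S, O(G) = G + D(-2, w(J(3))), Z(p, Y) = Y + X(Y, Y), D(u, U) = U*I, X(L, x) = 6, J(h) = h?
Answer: -20/7 ≈ -2.8571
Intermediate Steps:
w(A) = -8 + A
D(u, U) = -2*U (D(u, U) = U*(-2) = -2*U)
Z(p, Y) = 6 + Y (Z(p, Y) = Y + 6 = 6 + Y)
O(G) = 10 + G (O(G) = G - 2*(-8 + 3) = G - 2*(-5) = G + 10 = 10 + G)
q(S) = (6 + S)/S
q(O(k(1)))*(-2) = ((6 + (10 + 4))/(10 + 4))*(-2) = ((6 + 14)/14)*(-2) = ((1/14)*20)*(-2) = (10/7)*(-2) = -20/7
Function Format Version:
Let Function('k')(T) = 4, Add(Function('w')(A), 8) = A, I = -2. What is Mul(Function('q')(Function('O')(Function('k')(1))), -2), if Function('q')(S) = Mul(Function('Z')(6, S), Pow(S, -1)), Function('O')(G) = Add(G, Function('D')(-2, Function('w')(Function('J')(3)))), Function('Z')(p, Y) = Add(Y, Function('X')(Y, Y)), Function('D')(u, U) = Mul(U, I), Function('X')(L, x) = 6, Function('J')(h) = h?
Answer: Rational(-20, 7) ≈ -2.8571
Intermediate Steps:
Function('w')(A) = Add(-8, A)
Function('D')(u, U) = Mul(-2, U) (Function('D')(u, U) = Mul(U, -2) = Mul(-2, U))
Function('Z')(p, Y) = Add(6, Y) (Function('Z')(p, Y) = Add(Y, 6) = Add(6, Y))
Function('O')(G) = Add(10, G) (Function('O')(G) = Add(G, Mul(-2, Add(-8, 3))) = Add(G, Mul(-2, -5)) = Add(G, 10) = Add(10, G))
Function('q')(S) = Mul(Pow(S, -1), Add(6, S)) (Function('q')(S) = Mul(Add(6, S), Pow(S, -1)) = Mul(Pow(S, -1), Add(6, S)))
Mul(Function('q')(Function('O')(Function('k')(1))), -2) = Mul(Mul(Pow(Add(10, 4), -1), Add(6, Add(10, 4))), -2) = Mul(Mul(Pow(14, -1), Add(6, 14)), -2) = Mul(Mul(Rational(1, 14), 20), -2) = Mul(Rational(10, 7), -2) = Rational(-20, 7)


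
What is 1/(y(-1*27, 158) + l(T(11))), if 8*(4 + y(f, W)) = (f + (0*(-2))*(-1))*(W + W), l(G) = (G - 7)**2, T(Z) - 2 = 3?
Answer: -2/2133 ≈ -0.00093765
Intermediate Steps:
T(Z) = 5 (T(Z) = 2 + 3 = 5)
l(G) = (-7 + G)**2
y(f, W) = -4 + W*f/4 (y(f, W) = -4 + ((f + (0*(-2))*(-1))*(W + W))/8 = -4 + ((f + 0*(-1))*(2*W))/8 = -4 + ((f + 0)*(2*W))/8 = -4 + (f*(2*W))/8 = -4 + (2*W*f)/8 = -4 + W*f/4)
1/(y(-1*27, 158) + l(T(11))) = 1/((-4 + (1/4)*158*(-1*27)) + (-7 + 5)**2) = 1/((-4 + (1/4)*158*(-27)) + (-2)**2) = 1/((-4 - 2133/2) + 4) = 1/(-2141/2 + 4) = 1/(-2133/2) = -2/2133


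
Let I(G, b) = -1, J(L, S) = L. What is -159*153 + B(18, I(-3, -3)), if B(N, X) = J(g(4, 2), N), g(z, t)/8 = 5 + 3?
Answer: -24263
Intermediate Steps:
g(z, t) = 64 (g(z, t) = 8*(5 + 3) = 8*8 = 64)
B(N, X) = 64
-159*153 + B(18, I(-3, -3)) = -159*153 + 64 = -24327 + 64 = -24263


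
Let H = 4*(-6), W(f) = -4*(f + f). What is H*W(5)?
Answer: 960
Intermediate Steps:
W(f) = -8*f
H = -24
H*W(5) = -(-192)*5 = -24*(-40) = 960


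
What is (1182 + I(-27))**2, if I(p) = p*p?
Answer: 3651921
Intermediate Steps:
I(p) = p**2
(1182 + I(-27))**2 = (1182 + (-27)**2)**2 = (1182 + 729)**2 = 1911**2 = 3651921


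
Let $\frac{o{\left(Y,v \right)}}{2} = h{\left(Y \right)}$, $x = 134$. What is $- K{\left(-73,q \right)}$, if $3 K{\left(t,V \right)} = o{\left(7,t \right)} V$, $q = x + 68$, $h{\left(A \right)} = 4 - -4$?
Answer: $- \frac{3232}{3} \approx -1077.3$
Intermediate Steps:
$h{\left(A \right)} = 8$ ($h{\left(A \right)} = 4 + 4 = 8$)
$o{\left(Y,v \right)} = 16$ ($o{\left(Y,v \right)} = 2 \cdot 8 = 16$)
$q = 202$ ($q = 134 + 68 = 202$)
$K{\left(t,V \right)} = \frac{16 V}{3}$
$- K{\left(-73,q \right)} = - \frac{16 \cdot 202}{3} = \left(-1\right) \frac{3232}{3} = - \frac{3232}{3}$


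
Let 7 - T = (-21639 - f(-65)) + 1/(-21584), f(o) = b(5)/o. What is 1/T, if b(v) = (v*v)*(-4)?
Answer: 280592/6074126125 ≈ 4.6195e-5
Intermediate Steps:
b(v) = -4*v**2 (b(v) = v**2*(-4) = -4*v**2)
f(o) = -100/o (f(o) = (-4*5**2)/o = (-4*25)/o = -100/o)
T = 6074126125/280592 (T = 7 - ((-21639 - (-100)/(-65)) + 1/(-21584)) = 7 - ((-21639 - (-100)*(-1)/65) - 1/21584) = 7 - ((-21639 - 1*20/13) - 1/21584) = 7 - ((-21639 - 20/13) - 1/21584) = 7 - (-281327/13 - 1/21584) = 7 - 1*(-6072161981/280592) = 7 + 6072161981/280592 = 6074126125/280592 ≈ 21648.)
1/T = 1/(6074126125/280592) = 280592/6074126125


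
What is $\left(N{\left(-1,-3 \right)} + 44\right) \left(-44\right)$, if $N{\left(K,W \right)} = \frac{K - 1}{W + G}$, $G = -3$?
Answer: $- \frac{5852}{3} \approx -1950.7$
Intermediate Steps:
$N{\left(K,W \right)} = \frac{-1 + K}{-3 + W}$ ($N{\left(K,W \right)} = \frac{K - 1}{W - 3} = \frac{-1 + K}{-3 + W}$)
$\left(N{\left(-1,-3 \right)} + 44\right) \left(-44\right) = \left(\frac{-1 - 1}{-3 - 3} + 44\right) \left(-44\right) = \left(\frac{1}{-6} \left(-2\right) + 44\right) \left(-44\right) = \left(\left(- \frac{1}{6}\right) \left(-2\right) + 44\right) \left(-44\right) = \left(\frac{1}{3} + 44\right) \left(-44\right) = \frac{133}{3} \left(-44\right) = - \frac{5852}{3}$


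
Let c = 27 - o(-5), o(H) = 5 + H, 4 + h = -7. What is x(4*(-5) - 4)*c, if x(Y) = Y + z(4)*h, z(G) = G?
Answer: -1836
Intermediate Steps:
h = -11 (h = -4 - 7 = -11)
c = 27 (c = 27 - (5 - 5) = 27 - 1*0 = 27 + 0 = 27)
x(Y) = -44 + Y (x(Y) = Y + 4*(-11) = Y - 44 = -44 + Y)
x(4*(-5) - 4)*c = (-44 + (4*(-5) - 4))*27 = (-44 + (-20 - 4))*27 = (-44 - 24)*27 = -68*27 = -1836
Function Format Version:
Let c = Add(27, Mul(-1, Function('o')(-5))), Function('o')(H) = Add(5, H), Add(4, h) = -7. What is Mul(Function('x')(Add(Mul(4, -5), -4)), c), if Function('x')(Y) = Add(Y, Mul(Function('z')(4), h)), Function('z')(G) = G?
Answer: -1836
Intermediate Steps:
h = -11 (h = Add(-4, -7) = -11)
c = 27 (c = Add(27, Mul(-1, Add(5, -5))) = Add(27, Mul(-1, 0)) = Add(27, 0) = 27)
Function('x')(Y) = Add(-44, Y) (Function('x')(Y) = Add(Y, Mul(4, -11)) = Add(Y, -44) = Add(-44, Y))
Mul(Function('x')(Add(Mul(4, -5), -4)), c) = Mul(Add(-44, Add(Mul(4, -5), -4)), 27) = Mul(Add(-44, Add(-20, -4)), 27) = Mul(Add(-44, -24), 27) = Mul(-68, 27) = -1836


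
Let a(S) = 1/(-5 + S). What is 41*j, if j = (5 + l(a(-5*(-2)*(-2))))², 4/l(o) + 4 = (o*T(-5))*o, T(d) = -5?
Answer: 164821025/251001 ≈ 656.66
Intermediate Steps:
l(o) = 4/(-4 - 5*o²) (l(o) = 4/(-4 + (o*(-5))*o) = 4/(-4 + (-5*o)*o) = 4/(-4 - 5*o²))
j = 4020025/251001 (j = (5 + 4/(-4 - 5/(-5 - 5*(-2)*(-2))²))² = (5 + 4/(-4 - 5/(-5 + 10*(-2))²))² = (5 + 4/(-4 - 5/(-5 - 20)²))² = (5 + 4/(-4 - 5*(1/(-25))²))² = (5 + 4/(-4 - 5*(-1/25)²))² = (5 + 4/(-4 - 5*1/625))² = (5 + 4/(-4 - 1/125))² = (5 + 4/(-501/125))² = (5 + 4*(-125/501))² = (5 - 500/501)² = (2005/501)² = 4020025/251001 ≈ 16.016)
41*j = 41*(4020025/251001) = 164821025/251001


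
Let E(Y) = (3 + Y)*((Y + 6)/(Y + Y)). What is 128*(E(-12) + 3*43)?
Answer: 16224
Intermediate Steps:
E(Y) = (3 + Y)*(6 + Y)/(2*Y) (E(Y) = (3 + Y)*((6 + Y)/((2*Y))) = (3 + Y)*((6 + Y)*(1/(2*Y))) = (3 + Y)*((6 + Y)/(2*Y)) = (3 + Y)*(6 + Y)/(2*Y))
128*(E(-12) + 3*43) = 128*((½)*(18 - 12*(9 - 12))/(-12) + 3*43) = 128*((½)*(-1/12)*(18 - 12*(-3)) + 129) = 128*((½)*(-1/12)*(18 + 36) + 129) = 128*((½)*(-1/12)*54 + 129) = 128*(-9/4 + 129) = 128*(507/4) = 16224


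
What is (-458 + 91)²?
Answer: 134689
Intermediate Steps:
(-458 + 91)² = (-367)² = 134689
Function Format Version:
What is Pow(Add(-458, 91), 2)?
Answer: 134689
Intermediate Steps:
Pow(Add(-458, 91), 2) = Pow(-367, 2) = 134689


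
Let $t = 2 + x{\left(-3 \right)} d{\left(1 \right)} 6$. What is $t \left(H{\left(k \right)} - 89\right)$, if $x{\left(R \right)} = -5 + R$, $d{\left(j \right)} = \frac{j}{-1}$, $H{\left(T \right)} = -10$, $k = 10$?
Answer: $-4950$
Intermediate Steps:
$d{\left(j \right)} = - j$ ($d{\left(j \right)} = j \left(-1\right) = - j$)
$t = 50$ ($t = 2 + \left(-5 - 3\right) \left(-1\right) 1 \cdot 6 = 2 - 8 \left(\left(-1\right) 6\right) = 2 - -48 = 2 + 48 = 50$)
$t \left(H{\left(k \right)} - 89\right) = 50 \left(-10 - 89\right) = 50 \left(-99\right) = -4950$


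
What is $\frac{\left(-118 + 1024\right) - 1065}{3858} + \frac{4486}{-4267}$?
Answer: $- \frac{5995147}{5487362} \approx -1.0925$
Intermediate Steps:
$\frac{\left(-118 + 1024\right) - 1065}{3858} + \frac{4486}{-4267} = \left(906 - 1065\right) \frac{1}{3858} + 4486 \left(- \frac{1}{4267}\right) = \left(906 - 1065\right) \frac{1}{3858} - \frac{4486}{4267} = \left(-159\right) \frac{1}{3858} - \frac{4486}{4267} = - \frac{53}{1286} - \frac{4486}{4267} = - \frac{5995147}{5487362}$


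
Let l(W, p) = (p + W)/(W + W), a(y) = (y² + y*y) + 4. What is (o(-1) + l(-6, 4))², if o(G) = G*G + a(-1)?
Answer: 1849/36 ≈ 51.361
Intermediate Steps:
a(y) = 4 + 2*y² (a(y) = (y² + y²) + 4 = 2*y² + 4 = 4 + 2*y²)
o(G) = 6 + G² (o(G) = G*G + (4 + 2*(-1)²) = G² + (4 + 2*1) = G² + (4 + 2) = G² + 6 = 6 + G²)
l(W, p) = (W + p)/(2*W) (l(W, p) = (W + p)/((2*W)) = (W + p)*(1/(2*W)) = (W + p)/(2*W))
(o(-1) + l(-6, 4))² = ((6 + (-1)²) + (½)*(-6 + 4)/(-6))² = ((6 + 1) + (½)*(-⅙)*(-2))² = (7 + ⅙)² = (43/6)² = 1849/36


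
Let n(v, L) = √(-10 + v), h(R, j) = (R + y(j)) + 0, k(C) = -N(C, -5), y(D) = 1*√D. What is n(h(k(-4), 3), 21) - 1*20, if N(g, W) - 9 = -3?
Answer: -20 + I*√(16 - √3) ≈ -20.0 + 3.7773*I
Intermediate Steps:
y(D) = √D
N(g, W) = 6 (N(g, W) = 9 - 3 = 6)
k(C) = -6 (k(C) = -1*6 = -6)
h(R, j) = R + √j (h(R, j) = (R + √j) + 0 = R + √j)
n(h(k(-4), 3), 21) - 1*20 = √(-10 + (-6 + √3)) - 1*20 = √(-16 + √3) - 20 = -20 + √(-16 + √3)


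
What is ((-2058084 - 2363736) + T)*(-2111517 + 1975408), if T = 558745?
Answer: 525799275175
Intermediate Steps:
((-2058084 - 2363736) + T)*(-2111517 + 1975408) = ((-2058084 - 2363736) + 558745)*(-2111517 + 1975408) = (-4421820 + 558745)*(-136109) = -3863075*(-136109) = 525799275175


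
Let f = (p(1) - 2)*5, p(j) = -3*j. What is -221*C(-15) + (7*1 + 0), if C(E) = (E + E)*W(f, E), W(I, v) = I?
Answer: -165743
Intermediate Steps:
f = -25 (f = (-3*1 - 2)*5 = (-3 - 2)*5 = -5*5 = -25)
C(E) = -50*E (C(E) = (E + E)*(-25) = (2*E)*(-25) = -50*E)
-221*C(-15) + (7*1 + 0) = -(-11050)*(-15) + (7*1 + 0) = -221*750 + (7 + 0) = -165750 + 7 = -165743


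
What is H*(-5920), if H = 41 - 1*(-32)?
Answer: -432160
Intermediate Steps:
H = 73 (H = 41 + 32 = 73)
H*(-5920) = 73*(-5920) = -432160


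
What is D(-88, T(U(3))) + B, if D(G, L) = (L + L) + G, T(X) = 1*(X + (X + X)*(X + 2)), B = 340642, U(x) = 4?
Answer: 340658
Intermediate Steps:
T(X) = X + 2*X*(2 + X) (T(X) = 1*(X + (2*X)*(2 + X)) = 1*(X + 2*X*(2 + X)) = X + 2*X*(2 + X))
D(G, L) = G + 2*L (D(G, L) = 2*L + G = G + 2*L)
D(-88, T(U(3))) + B = (-88 + 2*(4*(5 + 2*4))) + 340642 = (-88 + 2*(4*(5 + 8))) + 340642 = (-88 + 2*(4*13)) + 340642 = (-88 + 2*52) + 340642 = (-88 + 104) + 340642 = 16 + 340642 = 340658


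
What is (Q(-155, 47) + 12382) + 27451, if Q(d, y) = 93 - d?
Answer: 40081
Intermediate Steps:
(Q(-155, 47) + 12382) + 27451 = ((93 - 1*(-155)) + 12382) + 27451 = ((93 + 155) + 12382) + 27451 = (248 + 12382) + 27451 = 12630 + 27451 = 40081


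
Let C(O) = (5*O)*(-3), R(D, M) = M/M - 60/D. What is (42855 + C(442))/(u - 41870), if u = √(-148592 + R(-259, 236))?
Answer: -392835854250/454090582109 - 36225*I*√9967617331/454090582109 ≈ -0.8651 - 0.0079646*I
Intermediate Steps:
R(D, M) = 1 - 60/D
C(O) = -15*O
u = I*√9967617331/259 (u = √(-148592 + (-60 - 259)/(-259)) = √(-148592 - 1/259*(-319)) = √(-148592 + 319/259) = √(-38485009/259) = I*√9967617331/259 ≈ 385.47*I)
(42855 + C(442))/(u - 41870) = (42855 - 15*442)/(I*√9967617331/259 - 41870) = (42855 - 6630)/(-41870 + I*√9967617331/259) = 36225/(-41870 + I*√9967617331/259)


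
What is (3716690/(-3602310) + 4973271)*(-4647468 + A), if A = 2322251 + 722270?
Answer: -2871721249454257604/360231 ≈ -7.9719e+12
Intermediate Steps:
A = 3044521
(3716690/(-3602310) + 4973271)*(-4647468 + A) = (3716690/(-3602310) + 4973271)*(-4647468 + 3044521) = (3716690*(-1/3602310) + 4973271)*(-1602947) = (-371669/360231 + 4973271)*(-1602947) = (1791526013932/360231)*(-1602947) = -2871721249454257604/360231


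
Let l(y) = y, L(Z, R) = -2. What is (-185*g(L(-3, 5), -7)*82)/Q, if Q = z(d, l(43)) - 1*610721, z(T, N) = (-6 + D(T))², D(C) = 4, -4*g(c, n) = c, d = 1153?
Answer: 7585/610717 ≈ 0.012420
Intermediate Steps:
g(c, n) = -c/4
z(T, N) = 4 (z(T, N) = (-6 + 4)² = (-2)² = 4)
Q = -610717 (Q = 4 - 1*610721 = 4 - 610721 = -610717)
(-185*g(L(-3, 5), -7)*82)/Q = (-(-185)*(-2)/4*82)/(-610717) = (-185*½*82)*(-1/610717) = -185/2*82*(-1/610717) = -7585*(-1/610717) = 7585/610717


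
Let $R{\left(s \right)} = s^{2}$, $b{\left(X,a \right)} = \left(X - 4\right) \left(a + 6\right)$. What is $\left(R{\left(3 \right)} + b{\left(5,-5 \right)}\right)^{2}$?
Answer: $100$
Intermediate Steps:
$b{\left(X,a \right)} = \left(-4 + X\right) \left(6 + a\right)$
$\left(R{\left(3 \right)} + b{\left(5,-5 \right)}\right)^{2} = \left(3^{2} + \left(-24 - -20 + 6 \cdot 5 + 5 \left(-5\right)\right)\right)^{2} = \left(9 + \left(-24 + 20 + 30 - 25\right)\right)^{2} = \left(9 + 1\right)^{2} = 10^{2} = 100$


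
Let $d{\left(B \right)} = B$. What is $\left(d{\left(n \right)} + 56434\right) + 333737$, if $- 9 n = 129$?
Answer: $\frac{1170470}{3} \approx 3.9016 \cdot 10^{5}$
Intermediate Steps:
$n = - \frac{43}{3}$ ($n = \left(- \frac{1}{9}\right) 129 = - \frac{43}{3} \approx -14.333$)
$\left(d{\left(n \right)} + 56434\right) + 333737 = \left(- \frac{43}{3} + 56434\right) + 333737 = \frac{169259}{3} + 333737 = \frac{1170470}{3}$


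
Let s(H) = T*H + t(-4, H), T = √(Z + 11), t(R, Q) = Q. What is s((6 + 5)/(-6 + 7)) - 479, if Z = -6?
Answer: -468 + 11*√5 ≈ -443.40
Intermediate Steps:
T = √5 (T = √(-6 + 11) = √5 ≈ 2.2361)
s(H) = H + H*√5 (s(H) = √5*H + H = H*√5 + H = H + H*√5)
s((6 + 5)/(-6 + 7)) - 479 = ((6 + 5)/(-6 + 7))*(1 + √5) - 479 = (11/1)*(1 + √5) - 479 = (11*1)*(1 + √5) - 479 = 11*(1 + √5) - 479 = (11 + 11*√5) - 479 = -468 + 11*√5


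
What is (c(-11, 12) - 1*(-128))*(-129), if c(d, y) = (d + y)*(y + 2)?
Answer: -18318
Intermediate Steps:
c(d, y) = (2 + y)*(d + y) (c(d, y) = (d + y)*(2 + y) = (2 + y)*(d + y))
(c(-11, 12) - 1*(-128))*(-129) = ((12**2 + 2*(-11) + 2*12 - 11*12) - 1*(-128))*(-129) = ((144 - 22 + 24 - 132) + 128)*(-129) = (14 + 128)*(-129) = 142*(-129) = -18318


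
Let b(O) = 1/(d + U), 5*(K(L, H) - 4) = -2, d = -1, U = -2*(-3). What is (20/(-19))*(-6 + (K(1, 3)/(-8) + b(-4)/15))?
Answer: 1931/285 ≈ 6.7754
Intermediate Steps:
U = 6
K(L, H) = 18/5 (K(L, H) = 4 + (⅕)*(-2) = 4 - ⅖ = 18/5)
b(O) = ⅕ (b(O) = 1/(-1 + 6) = 1/5 = ⅕)
(20/(-19))*(-6 + (K(1, 3)/(-8) + b(-4)/15)) = (20/(-19))*(-6 + ((18/5)/(-8) + (⅕)/15)) = (20*(-1/19))*(-6 + ((18/5)*(-⅛) + (⅕)*(1/15))) = -20*(-6 + (-9/20 + 1/75))/19 = -20*(-6 - 131/300)/19 = -20/19*(-1931/300) = 1931/285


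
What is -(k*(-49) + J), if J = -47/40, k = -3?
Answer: -5833/40 ≈ -145.82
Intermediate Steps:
J = -47/40 (J = -47*1/40 = -47/40 ≈ -1.1750)
-(k*(-49) + J) = -(-3*(-49) - 47/40) = -(147 - 47/40) = -1*5833/40 = -5833/40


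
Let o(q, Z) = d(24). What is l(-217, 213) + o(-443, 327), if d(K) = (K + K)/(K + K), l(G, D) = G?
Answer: -216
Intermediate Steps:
d(K) = 1 (d(K) = (2*K)/((2*K)) = (2*K)*(1/(2*K)) = 1)
o(q, Z) = 1
l(-217, 213) + o(-443, 327) = -217 + 1 = -216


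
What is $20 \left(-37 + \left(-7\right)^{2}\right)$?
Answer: $240$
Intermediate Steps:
$20 \left(-37 + \left(-7\right)^{2}\right) = 20 \left(-37 + 49\right) = 20 \cdot 12 = 240$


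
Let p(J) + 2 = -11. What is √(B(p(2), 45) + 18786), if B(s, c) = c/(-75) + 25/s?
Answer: √79360190/65 ≈ 137.05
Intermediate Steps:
p(J) = -13 (p(J) = -2 - 11 = -13)
B(s, c) = 25/s - c/75 (B(s, c) = c*(-1/75) + 25/s = -c/75 + 25/s = 25/s - c/75)
√(B(p(2), 45) + 18786) = √((25/(-13) - 1/75*45) + 18786) = √((25*(-1/13) - ⅗) + 18786) = √((-25/13 - ⅗) + 18786) = √(-164/65 + 18786) = √(1220926/65) = √79360190/65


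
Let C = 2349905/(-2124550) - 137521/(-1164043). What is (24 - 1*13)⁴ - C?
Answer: 7242125060499403/494613511130 ≈ 14642.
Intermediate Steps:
C = -488644045073/494613511130 (C = 2349905*(-1/2124550) - 137521*(-1/1164043) = -469981/424910 + 137521/1164043 = -488644045073/494613511130 ≈ -0.98793)
(24 - 1*13)⁴ - C = (24 - 1*13)⁴ - 1*(-488644045073/494613511130) = (24 - 13)⁴ + 488644045073/494613511130 = 11⁴ + 488644045073/494613511130 = 14641 + 488644045073/494613511130 = 7242125060499403/494613511130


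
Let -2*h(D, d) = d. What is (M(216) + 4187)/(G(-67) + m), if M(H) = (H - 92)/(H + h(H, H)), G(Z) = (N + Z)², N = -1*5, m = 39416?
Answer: 2827/30105 ≈ 0.093905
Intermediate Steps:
N = -5
G(Z) = (-5 + Z)²
h(D, d) = -d/2
M(H) = 2*(-92 + H)/H (M(H) = (H - 92)/(H - H/2) = (-92 + H)/((H/2)) = (-92 + H)*(2/H) = 2*(-92 + H)/H)
(M(216) + 4187)/(G(-67) + m) = ((2 - 184/216) + 4187)/((-5 - 67)² + 39416) = ((2 - 184*1/216) + 4187)/((-72)² + 39416) = ((2 - 23/27) + 4187)/(5184 + 39416) = (31/27 + 4187)/44600 = (113080/27)*(1/44600) = 2827/30105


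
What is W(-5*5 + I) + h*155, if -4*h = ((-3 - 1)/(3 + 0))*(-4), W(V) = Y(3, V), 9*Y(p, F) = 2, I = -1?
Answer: -1858/9 ≈ -206.44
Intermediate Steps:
Y(p, F) = 2/9 (Y(p, F) = (1/9)*2 = 2/9)
W(V) = 2/9
h = -4/3 (h = -(-3 - 1)/(3 + 0)*(-4)/4 = -(-4/3)*(-4)/4 = -(-4*1/3)*(-4)/4 = -(-1)*(-4)/3 = -1/4*16/3 = -4/3 ≈ -1.3333)
W(-5*5 + I) + h*155 = 2/9 - 4/3*155 = 2/9 - 620/3 = -1858/9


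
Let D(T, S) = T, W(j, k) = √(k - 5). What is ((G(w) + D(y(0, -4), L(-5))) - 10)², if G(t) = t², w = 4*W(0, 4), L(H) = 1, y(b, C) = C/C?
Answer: 625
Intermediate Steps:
y(b, C) = 1
W(j, k) = √(-5 + k)
w = 4*I (w = 4*√(-5 + 4) = 4*√(-1) = 4*I ≈ 4.0*I)
((G(w) + D(y(0, -4), L(-5))) - 10)² = (((4*I)² + 1) - 10)² = ((-16 + 1) - 10)² = (-15 - 10)² = (-25)² = 625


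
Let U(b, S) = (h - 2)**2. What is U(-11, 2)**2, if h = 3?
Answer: 1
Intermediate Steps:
U(b, S) = 1 (U(b, S) = (3 - 2)**2 = 1**2 = 1)
U(-11, 2)**2 = 1**2 = 1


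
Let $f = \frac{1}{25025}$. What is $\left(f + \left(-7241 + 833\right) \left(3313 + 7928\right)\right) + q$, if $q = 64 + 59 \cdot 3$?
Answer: $- \frac{1802602977174}{25025} \approx -7.2032 \cdot 10^{7}$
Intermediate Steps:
$f = \frac{1}{25025} \approx 3.996 \cdot 10^{-5}$
$q = 241$ ($q = 64 + 177 = 241$)
$\left(f + \left(-7241 + 833\right) \left(3313 + 7928\right)\right) + q = \left(\frac{1}{25025} + \left(-7241 + 833\right) \left(3313 + 7928\right)\right) + 241 = \left(\frac{1}{25025} - 72032328\right) + 241 = - \frac{1802609008199}{25025} + 241 = - \frac{1802602977174}{25025}$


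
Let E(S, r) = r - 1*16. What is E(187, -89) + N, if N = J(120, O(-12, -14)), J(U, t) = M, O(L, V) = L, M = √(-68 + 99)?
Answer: -105 + √31 ≈ -99.432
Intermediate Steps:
M = √31 ≈ 5.5678
E(S, r) = -16 + r (E(S, r) = r - 16 = -16 + r)
J(U, t) = √31
N = √31 ≈ 5.5678
E(187, -89) + N = (-16 - 89) + √31 = -105 + √31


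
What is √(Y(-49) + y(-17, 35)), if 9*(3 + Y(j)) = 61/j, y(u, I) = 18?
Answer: √6554/21 ≈ 3.8551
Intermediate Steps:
Y(j) = -3 + 61/(9*j) (Y(j) = -3 + (61/j)/9 = -3 + 61/(9*j))
√(Y(-49) + y(-17, 35)) = √((-3 + (61/9)/(-49)) + 18) = √((-3 + (61/9)*(-1/49)) + 18) = √((-3 - 61/441) + 18) = √(-1384/441 + 18) = √(6554/441) = √6554/21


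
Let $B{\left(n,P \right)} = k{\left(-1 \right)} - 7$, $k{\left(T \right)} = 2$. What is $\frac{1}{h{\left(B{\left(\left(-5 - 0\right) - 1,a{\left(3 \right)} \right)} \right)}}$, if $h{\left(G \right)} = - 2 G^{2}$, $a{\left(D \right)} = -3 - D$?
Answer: $- \frac{1}{50} \approx -0.02$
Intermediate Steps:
$B{\left(n,P \right)} = -5$ ($B{\left(n,P \right)} = 2 - 7 = -5$)
$\frac{1}{h{\left(B{\left(\left(-5 - 0\right) - 1,a{\left(3 \right)} \right)} \right)}} = \frac{1}{\left(-2\right) \left(-5\right)^{2}} = \frac{1}{\left(-2\right) 25} = \frac{1}{-50} = - \frac{1}{50}$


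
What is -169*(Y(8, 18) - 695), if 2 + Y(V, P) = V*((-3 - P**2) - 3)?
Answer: 563953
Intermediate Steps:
Y(V, P) = -2 + V*(-6 - P**2) (Y(V, P) = -2 + V*((-3 - P**2) - 3) = -2 + V*(-6 - P**2))
-169*(Y(8, 18) - 695) = -169*((-2 - 6*8 - 1*8*18**2) - 695) = -169*((-2 - 48 - 1*8*324) - 695) = -169*((-2 - 48 - 2592) - 695) = -169*(-2642 - 695) = -169*(-3337) = 563953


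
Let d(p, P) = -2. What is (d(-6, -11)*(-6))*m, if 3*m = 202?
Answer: 808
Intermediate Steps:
m = 202/3 (m = (⅓)*202 = 202/3 ≈ 67.333)
(d(-6, -11)*(-6))*m = -2*(-6)*(202/3) = 12*(202/3) = 808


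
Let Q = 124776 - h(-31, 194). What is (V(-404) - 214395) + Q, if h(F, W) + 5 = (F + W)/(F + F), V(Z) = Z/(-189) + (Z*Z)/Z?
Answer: -1054775069/11718 ≈ -90013.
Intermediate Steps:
V(Z) = 188*Z/189 (V(Z) = Z*(-1/189) + Z²/Z = -Z/189 + Z = 188*Z/189)
h(F, W) = -5 + (F + W)/(2*F) (h(F, W) = -5 + (F + W)/(F + F) = -5 + (F + W)/((2*F)) = -5 + (F + W)*(1/(2*F)) = -5 + (F + W)/(2*F))
Q = 7736585/62 (Q = 124776 - (194 - 9*(-31))/(2*(-31)) = 124776 - (-1)*(194 + 279)/(2*31) = 124776 - (-1)*473/(2*31) = 124776 - 1*(-473/62) = 124776 + 473/62 = 7736585/62 ≈ 1.2478e+5)
(V(-404) - 214395) + Q = ((188/189)*(-404) - 214395) + 7736585/62 = (-75952/189 - 214395) + 7736585/62 = -40596607/189 + 7736585/62 = -1054775069/11718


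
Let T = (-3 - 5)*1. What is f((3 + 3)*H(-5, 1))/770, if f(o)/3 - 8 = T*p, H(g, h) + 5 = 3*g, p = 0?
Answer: 12/385 ≈ 0.031169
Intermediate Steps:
T = -8 (T = -8*1 = -8)
H(g, h) = -5 + 3*g
f(o) = 24 (f(o) = 24 + 3*(-8*0) = 24 + 3*0 = 24 + 0 = 24)
f((3 + 3)*H(-5, 1))/770 = 24/770 = 24*(1/770) = 12/385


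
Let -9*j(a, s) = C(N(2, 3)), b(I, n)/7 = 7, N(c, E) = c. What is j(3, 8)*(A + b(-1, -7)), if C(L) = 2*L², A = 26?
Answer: -200/3 ≈ -66.667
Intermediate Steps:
b(I, n) = 49 (b(I, n) = 7*7 = 49)
j(a, s) = -8/9 (j(a, s) = -2*2²/9 = -2*4/9 = -⅑*8 = -8/9)
j(3, 8)*(A + b(-1, -7)) = -8*(26 + 49)/9 = -8/9*75 = -200/3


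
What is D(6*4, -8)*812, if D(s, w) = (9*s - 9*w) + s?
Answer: 253344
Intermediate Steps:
D(s, w) = -9*w + 10*s (D(s, w) = (-9*w + 9*s) + s = -9*w + 10*s)
D(6*4, -8)*812 = (-9*(-8) + 10*(6*4))*812 = (72 + 10*24)*812 = (72 + 240)*812 = 312*812 = 253344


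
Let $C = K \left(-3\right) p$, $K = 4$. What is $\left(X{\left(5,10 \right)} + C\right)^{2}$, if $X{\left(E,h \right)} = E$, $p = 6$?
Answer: $4489$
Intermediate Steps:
$C = -72$ ($C = 4 \left(-3\right) 6 = \left(-12\right) 6 = -72$)
$\left(X{\left(5,10 \right)} + C\right)^{2} = \left(5 - 72\right)^{2} = \left(-67\right)^{2} = 4489$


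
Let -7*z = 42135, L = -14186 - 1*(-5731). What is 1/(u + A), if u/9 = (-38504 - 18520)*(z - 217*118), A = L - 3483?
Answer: 7/113614134866 ≈ 6.1612e-11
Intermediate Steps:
L = -8455 (L = -14186 + 5731 = -8455)
z = -42135/7 (z = -⅐*42135 = -42135/7 ≈ -6019.3)
A = -11938 (A = -8455 - 3483 = -11938)
u = 113614218432/7 (u = 9*((-38504 - 18520)*(-42135/7 - 217*118)) = 9*(-57024*(-42135/7 - 25606)) = 9*(-57024*(-221377/7)) = 9*(12623802048/7) = 113614218432/7 ≈ 1.6231e+10)
1/(u + A) = 1/(113614218432/7 - 11938) = 1/(113614134866/7) = 7/113614134866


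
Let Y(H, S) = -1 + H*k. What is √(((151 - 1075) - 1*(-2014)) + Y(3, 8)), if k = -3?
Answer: 6*√30 ≈ 32.863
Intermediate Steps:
Y(H, S) = -1 - 3*H (Y(H, S) = -1 + H*(-3) = -1 - 3*H)
√(((151 - 1075) - 1*(-2014)) + Y(3, 8)) = √(((151 - 1075) - 1*(-2014)) + (-1 - 3*3)) = √((-924 + 2014) + (-1 - 9)) = √(1090 - 10) = √1080 = 6*√30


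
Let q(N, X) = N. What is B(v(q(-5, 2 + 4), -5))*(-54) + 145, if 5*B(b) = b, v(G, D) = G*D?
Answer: -125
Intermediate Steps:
v(G, D) = D*G
B(b) = b/5
B(v(q(-5, 2 + 4), -5))*(-54) + 145 = ((-5*(-5))/5)*(-54) + 145 = ((⅕)*25)*(-54) + 145 = 5*(-54) + 145 = -270 + 145 = -125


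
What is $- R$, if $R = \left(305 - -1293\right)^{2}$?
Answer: $-2553604$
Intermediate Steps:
$R = 2553604$ ($R = \left(305 + 1293\right)^{2} = 1598^{2} = 2553604$)
$- R = \left(-1\right) 2553604 = -2553604$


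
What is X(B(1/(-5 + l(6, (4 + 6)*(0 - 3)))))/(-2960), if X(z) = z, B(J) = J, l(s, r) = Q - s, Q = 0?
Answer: 1/32560 ≈ 3.0713e-5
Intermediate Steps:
l(s, r) = -s (l(s, r) = 0 - s = -s)
X(B(1/(-5 + l(6, (4 + 6)*(0 - 3)))))/(-2960) = 1/(-5 - 1*6*(-2960)) = -1/2960/(-5 - 6) = -1/2960/(-11) = -1/11*(-1/2960) = 1/32560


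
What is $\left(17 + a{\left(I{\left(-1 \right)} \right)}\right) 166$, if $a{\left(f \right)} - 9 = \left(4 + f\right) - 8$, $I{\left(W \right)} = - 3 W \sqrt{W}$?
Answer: $3652 + 498 i \approx 3652.0 + 498.0 i$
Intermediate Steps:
$I{\left(W \right)} = - 3 W^{\frac{3}{2}}$
$a{\left(f \right)} = 5 + f$ ($a{\left(f \right)} = 9 + \left(\left(4 + f\right) - 8\right) = 9 + \left(-4 + f\right) = 5 + f$)
$\left(17 + a{\left(I{\left(-1 \right)} \right)}\right) 166 = \left(17 + \left(5 - 3 \left(-1\right)^{\frac{3}{2}}\right)\right) 166 = \left(17 + \left(5 - 3 \left(- i\right)\right)\right) 166 = \left(17 + \left(5 + 3 i\right)\right) 166 = \left(22 + 3 i\right) 166 = 3652 + 498 i$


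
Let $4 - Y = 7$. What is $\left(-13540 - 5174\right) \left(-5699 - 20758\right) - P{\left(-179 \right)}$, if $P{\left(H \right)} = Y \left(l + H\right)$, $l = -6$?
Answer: $495115743$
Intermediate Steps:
$Y = -3$ ($Y = 4 - 7 = -3$)
$P{\left(H \right)} = 18 - 3 H$ ($P{\left(H \right)} = - 3 \left(-6 + H\right) = 18 - 3 H$)
$\left(-13540 - 5174\right) \left(-5699 - 20758\right) - P{\left(-179 \right)} = \left(-13540 - 5174\right) \left(-5699 - 20758\right) - \left(18 - -537\right) = \left(-18714\right) \left(-26457\right) - \left(18 + 537\right) = 495116298 - 555 = 495115743$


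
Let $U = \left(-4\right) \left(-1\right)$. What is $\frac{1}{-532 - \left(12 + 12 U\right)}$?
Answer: $- \frac{1}{592} \approx -0.0016892$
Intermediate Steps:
$U = 4$
$\frac{1}{-532 - \left(12 + 12 U\right)} = \frac{1}{-532 - 60} = \frac{1}{-592} = - \frac{1}{592}$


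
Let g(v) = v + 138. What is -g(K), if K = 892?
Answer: -1030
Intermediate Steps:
g(v) = 138 + v
-g(K) = -(138 + 892) = -1*1030 = -1030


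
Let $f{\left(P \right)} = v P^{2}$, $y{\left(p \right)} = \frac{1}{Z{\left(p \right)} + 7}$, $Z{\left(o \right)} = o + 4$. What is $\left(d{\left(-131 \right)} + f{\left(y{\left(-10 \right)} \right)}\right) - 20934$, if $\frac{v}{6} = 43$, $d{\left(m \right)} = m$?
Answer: $-20807$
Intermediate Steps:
$Z{\left(o \right)} = 4 + o$
$y{\left(p \right)} = \frac{1}{11 + p}$ ($y{\left(p \right)} = \frac{1}{\left(4 + p\right) + 7} = \frac{1}{11 + p}$)
$v = 258$ ($v = 6 \cdot 43 = 258$)
$f{\left(P \right)} = 258 P^{2}$
$\left(d{\left(-131 \right)} + f{\left(y{\left(-10 \right)} \right)}\right) - 20934 = \left(-131 + 258 \left(\frac{1}{11 - 10}\right)^{2}\right) - 20934 = \left(-131 + 258 \left(1^{-1}\right)^{2}\right) - 20934 = \left(-131 + 258 \cdot 1^{2}\right) - 20934 = \left(-131 + 258 \cdot 1\right) - 20934 = \left(-131 + 258\right) - 20934 = 127 - 20934 = -20807$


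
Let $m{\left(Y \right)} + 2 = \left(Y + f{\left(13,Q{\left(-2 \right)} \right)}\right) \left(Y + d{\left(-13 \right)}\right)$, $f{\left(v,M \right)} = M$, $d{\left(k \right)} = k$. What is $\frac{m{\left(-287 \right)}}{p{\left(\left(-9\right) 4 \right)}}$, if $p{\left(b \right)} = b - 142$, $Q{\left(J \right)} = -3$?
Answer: $- \frac{43499}{89} \approx -488.75$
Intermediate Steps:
$p{\left(b \right)} = -142 + b$
$m{\left(Y \right)} = -2 + \left(-13 + Y\right) \left(-3 + Y\right)$ ($m{\left(Y \right)} = -2 + \left(Y - 3\right) \left(Y - 13\right) = -2 + \left(-3 + Y\right) \left(-13 + Y\right) = -2 + \left(-13 + Y\right) \left(-3 + Y\right)$)
$\frac{m{\left(-287 \right)}}{p{\left(\left(-9\right) 4 \right)}} = \frac{37 + \left(-287\right)^{2} - -4592}{-142 - 36} = \frac{37 + 82369 + 4592}{-142 - 36} = \frac{86998}{-178} = 86998 \left(- \frac{1}{178}\right) = - \frac{43499}{89}$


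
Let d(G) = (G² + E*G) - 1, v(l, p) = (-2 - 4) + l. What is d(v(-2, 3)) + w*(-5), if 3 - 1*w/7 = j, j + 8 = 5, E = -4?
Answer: -115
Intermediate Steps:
v(l, p) = -6 + l
j = -3 (j = -8 + 5 = -3)
d(G) = -1 + G² - 4*G (d(G) = (G² - 4*G) - 1 = -1 + G² - 4*G)
w = 42 (w = 21 - 7*(-3) = 21 + 21 = 42)
d(v(-2, 3)) + w*(-5) = (-1 + (-6 - 2)² - 4*(-6 - 2)) + 42*(-5) = (-1 + (-8)² - 4*(-8)) - 210 = (-1 + 64 + 32) - 210 = 95 - 210 = -115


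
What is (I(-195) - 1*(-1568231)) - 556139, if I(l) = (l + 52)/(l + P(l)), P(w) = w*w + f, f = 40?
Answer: 38327923897/37870 ≈ 1.0121e+6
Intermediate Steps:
P(w) = 40 + w² (P(w) = w*w + 40 = w² + 40 = 40 + w²)
I(l) = (52 + l)/(40 + l + l²) (I(l) = (l + 52)/(l + (40 + l²)) = (52 + l)/(40 + l + l²))
(I(-195) - 1*(-1568231)) - 556139 = ((52 - 195)/(40 - 195 + (-195)²) - 1*(-1568231)) - 556139 = (-143/(40 - 195 + 38025) + 1568231) - 556139 = (-143/37870 + 1568231) - 556139 = 59388907827/37870 - 556139 = 38327923897/37870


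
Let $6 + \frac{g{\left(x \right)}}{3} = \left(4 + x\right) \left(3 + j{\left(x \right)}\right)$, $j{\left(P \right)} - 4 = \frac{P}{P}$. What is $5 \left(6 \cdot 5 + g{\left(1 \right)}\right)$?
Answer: $660$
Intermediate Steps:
$j{\left(P \right)} = 5$ ($j{\left(P \right)} = 4 + \frac{P}{P} = 4 + 1 = 5$)
$g{\left(x \right)} = 78 + 24 x$ ($g{\left(x \right)} = -18 + 3 \left(4 + x\right) \left(3 + 5\right) = -18 + 3 \left(4 + x\right) 8 = -18 + 3 \left(32 + 8 x\right) = -18 + \left(96 + 24 x\right) = 78 + 24 x$)
$5 \left(6 \cdot 5 + g{\left(1 \right)}\right) = 5 \left(6 \cdot 5 + \left(78 + 24 \cdot 1\right)\right) = 5 \left(30 + \left(78 + 24\right)\right) = 5 \left(30 + 102\right) = 5 \cdot 132 = 660$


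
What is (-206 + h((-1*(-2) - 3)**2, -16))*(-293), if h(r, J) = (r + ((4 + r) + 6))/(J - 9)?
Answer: 1512466/25 ≈ 60499.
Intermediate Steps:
h(r, J) = (10 + 2*r)/(-9 + J) (h(r, J) = (r + (10 + r))/(-9 + J) = (10 + 2*r)/(-9 + J))
(-206 + h((-1*(-2) - 3)**2, -16))*(-293) = (-206 + 2*(5 + (-1*(-2) - 3)**2)/(-9 - 16))*(-293) = (-206 + 2*(5 + (2 - 3)**2)/(-25))*(-293) = (-206 + 2*(-1/25)*(5 + (-1)**2))*(-293) = (-206 + 2*(-1/25)*(5 + 1))*(-293) = (-206 + 2*(-1/25)*6)*(-293) = (-206 - 12/25)*(-293) = -5162/25*(-293) = 1512466/25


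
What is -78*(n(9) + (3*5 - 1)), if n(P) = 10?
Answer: -1872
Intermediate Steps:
-78*(n(9) + (3*5 - 1)) = -78*(10 + (3*5 - 1)) = -78*(10 + (15 - 1)) = -78*(10 + 14) = -78*24 = -1872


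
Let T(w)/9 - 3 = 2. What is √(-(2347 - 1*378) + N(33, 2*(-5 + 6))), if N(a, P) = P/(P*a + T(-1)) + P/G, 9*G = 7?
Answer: I*√1187179077/777 ≈ 44.344*I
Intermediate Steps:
T(w) = 45 (T(w) = 27 + 9*2 = 27 + 18 = 45)
G = 7/9 (G = (⅑)*7 = 7/9 ≈ 0.77778)
N(a, P) = 9*P/7 + P/(45 + P*a) (N(a, P) = P/(P*a + 45) + P/(7/9) = P/(45 + P*a) + P*(9/7) = P/(45 + P*a) + 9*P/7 = 9*P/7 + P/(45 + P*a))
√(-(2347 - 1*378) + N(33, 2*(-5 + 6))) = √(-(2347 - 1*378) + (2*(-5 + 6))*(412 + 9*(2*(-5 + 6))*33)/(7*(45 + (2*(-5 + 6))*33))) = √(-(2347 - 378) + (2*1)*(412 + 9*(2*1)*33)/(7*(45 + (2*1)*33))) = √(-1*1969 + (⅐)*2*(412 + 9*2*33)/(45 + 2*33)) = √(-1969 + (⅐)*2*(412 + 594)/(45 + 66)) = √(-1969 + (⅐)*2*1006/111) = √(-1969 + (⅐)*2*(1/111)*1006) = √(-1969 + 2012/777) = √(-1527901/777) = I*√1187179077/777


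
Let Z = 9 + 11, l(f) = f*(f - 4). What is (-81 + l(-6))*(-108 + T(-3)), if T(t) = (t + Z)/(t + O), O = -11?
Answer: 4587/2 ≈ 2293.5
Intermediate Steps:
l(f) = f*(-4 + f)
Z = 20
T(t) = (20 + t)/(-11 + t) (T(t) = (t + 20)/(t - 11) = (20 + t)/(-11 + t))
(-81 + l(-6))*(-108 + T(-3)) = (-81 - 6*(-4 - 6))*(-108 + (20 - 3)/(-11 - 3)) = (-81 - 6*(-10))*(-108 + 17/(-14)) = (-81 + 60)*(-108 - 1/14*17) = -21*(-108 - 17/14) = -21*(-1529/14) = 4587/2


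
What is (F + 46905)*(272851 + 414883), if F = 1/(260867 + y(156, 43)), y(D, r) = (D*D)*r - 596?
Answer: 42152354850698864/1306719 ≈ 3.2258e+10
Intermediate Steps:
y(D, r) = -596 + r*D² (y(D, r) = D²*r - 596 = r*D² - 596 = -596 + r*D²)
F = 1/1306719 (F = 1/(260867 + (-596 + 43*156²)) = 1/(260867 + (-596 + 43*24336)) = 1/(260867 + (-596 + 1046448)) = 1/(260867 + 1045852) = 1/1306719 ≈ 7.6528e-7)
(F + 46905)*(272851 + 414883) = (1/1306719 + 46905)*(272851 + 414883) = (61291654696/1306719)*687734 = 42152354850698864/1306719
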